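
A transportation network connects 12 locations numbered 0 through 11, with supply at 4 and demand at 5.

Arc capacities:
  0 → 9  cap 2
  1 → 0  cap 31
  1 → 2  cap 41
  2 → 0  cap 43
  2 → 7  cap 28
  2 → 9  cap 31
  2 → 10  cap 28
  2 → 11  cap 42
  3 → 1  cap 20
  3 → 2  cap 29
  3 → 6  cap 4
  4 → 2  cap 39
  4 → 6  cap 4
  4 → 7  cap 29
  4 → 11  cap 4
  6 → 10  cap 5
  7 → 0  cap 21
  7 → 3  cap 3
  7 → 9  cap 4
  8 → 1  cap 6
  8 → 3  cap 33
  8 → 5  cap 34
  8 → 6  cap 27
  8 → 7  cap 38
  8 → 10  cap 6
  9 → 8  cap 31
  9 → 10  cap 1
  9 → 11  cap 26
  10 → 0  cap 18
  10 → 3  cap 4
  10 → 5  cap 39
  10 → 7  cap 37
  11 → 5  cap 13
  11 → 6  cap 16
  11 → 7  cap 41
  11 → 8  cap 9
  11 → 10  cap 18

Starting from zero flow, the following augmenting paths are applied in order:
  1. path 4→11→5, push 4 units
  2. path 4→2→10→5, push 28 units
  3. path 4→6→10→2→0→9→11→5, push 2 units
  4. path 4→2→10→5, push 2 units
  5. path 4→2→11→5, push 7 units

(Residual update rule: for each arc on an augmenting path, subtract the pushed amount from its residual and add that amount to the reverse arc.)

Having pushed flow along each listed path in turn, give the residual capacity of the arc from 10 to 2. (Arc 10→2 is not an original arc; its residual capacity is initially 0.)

after path 1 (4→11→5, push 4): res(10,2)=0
after path 2 (4→2→10→5, push 28): res(10,2)=28
after path 3 (4→6→10→2→0→9→11→5, push 2): res(10,2)=26
after path 4 (4→2→10→5, push 2): res(10,2)=28
after path 5 (4→2→11→5, push 7): res(10,2)=28

Residual capacity of (10,2): 28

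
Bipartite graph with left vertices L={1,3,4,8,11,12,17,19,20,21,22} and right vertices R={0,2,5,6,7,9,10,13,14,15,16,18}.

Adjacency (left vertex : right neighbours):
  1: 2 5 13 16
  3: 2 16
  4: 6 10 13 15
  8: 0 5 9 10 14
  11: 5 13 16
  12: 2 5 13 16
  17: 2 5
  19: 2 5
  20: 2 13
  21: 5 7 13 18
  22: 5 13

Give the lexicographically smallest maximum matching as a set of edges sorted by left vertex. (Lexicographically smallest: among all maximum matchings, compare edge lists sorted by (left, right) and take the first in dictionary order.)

Lex-smallest maximum matching: {(1,2), (3,16), (4,6), (8,0), (11,5), (12,13), (21,7)}

|M| = 7 (so the lex-smallest maximum matching has 7 edges)
process left vertices in ascending order; for each, take the smallest-labelled available neighbour that still permits 7 edges overall, or leave it unmatched if none does
lex-smallest matching: {1-2, 3-16, 4-6, 8-0, 11-5, 12-13, 21-7}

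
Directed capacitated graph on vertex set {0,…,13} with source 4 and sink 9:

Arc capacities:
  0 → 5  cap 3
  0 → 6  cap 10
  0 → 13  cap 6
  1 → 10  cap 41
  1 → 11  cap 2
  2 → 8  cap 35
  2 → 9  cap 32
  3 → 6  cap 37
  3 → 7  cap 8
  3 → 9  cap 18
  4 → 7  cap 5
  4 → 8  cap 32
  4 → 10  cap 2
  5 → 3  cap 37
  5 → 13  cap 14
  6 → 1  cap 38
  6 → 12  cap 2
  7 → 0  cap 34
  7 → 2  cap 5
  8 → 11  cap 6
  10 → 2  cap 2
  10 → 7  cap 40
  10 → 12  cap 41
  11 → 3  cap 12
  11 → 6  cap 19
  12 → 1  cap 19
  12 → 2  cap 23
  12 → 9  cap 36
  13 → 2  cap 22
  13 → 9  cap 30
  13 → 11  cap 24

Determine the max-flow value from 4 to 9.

Maximum flow value: 13

augment #1: 4→7→2→9 bottleneck 5, total now 5
augment #2: 4→10→2→9 bottleneck 2, total now 7
augment #3: 4→8→11→3→9 bottleneck 6, total now 13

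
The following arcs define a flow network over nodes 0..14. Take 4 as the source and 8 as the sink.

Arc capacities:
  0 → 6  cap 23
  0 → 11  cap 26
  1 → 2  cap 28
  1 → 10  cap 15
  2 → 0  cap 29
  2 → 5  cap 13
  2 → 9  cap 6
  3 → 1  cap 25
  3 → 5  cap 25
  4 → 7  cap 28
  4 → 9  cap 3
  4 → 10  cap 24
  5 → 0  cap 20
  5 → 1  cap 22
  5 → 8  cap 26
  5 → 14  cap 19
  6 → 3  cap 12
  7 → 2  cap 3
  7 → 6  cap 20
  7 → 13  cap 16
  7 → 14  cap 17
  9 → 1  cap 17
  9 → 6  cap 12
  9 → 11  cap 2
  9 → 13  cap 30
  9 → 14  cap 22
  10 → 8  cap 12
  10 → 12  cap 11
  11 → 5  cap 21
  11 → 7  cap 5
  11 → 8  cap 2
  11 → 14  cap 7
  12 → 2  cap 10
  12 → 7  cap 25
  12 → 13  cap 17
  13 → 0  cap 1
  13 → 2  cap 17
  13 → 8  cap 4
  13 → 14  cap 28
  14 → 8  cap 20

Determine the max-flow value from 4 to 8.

Maximum flow value: 54

augment #1: 4→10→8 bottleneck 12, total now 12
augment #2: 4→7→13→8 bottleneck 4, total now 16
augment #3: 4→7→14→8 bottleneck 17, total now 33
augment #4: 4→9→11→8 bottleneck 2, total now 35
augment #5: 4→9→14→8 bottleneck 1, total now 36
augment #6: 4→7→2→5→8 bottleneck 3, total now 39
augment #7: 4→7→13→14→8 bottleneck 2, total now 41
augment #8: 4→7→6→3→5→8 bottleneck 2, total now 43
augment #9: 4→10→12→2→5→8 bottleneck 10, total now 53
augment #10: 4→10→12→7→6→3→5→8 bottleneck 1, total now 54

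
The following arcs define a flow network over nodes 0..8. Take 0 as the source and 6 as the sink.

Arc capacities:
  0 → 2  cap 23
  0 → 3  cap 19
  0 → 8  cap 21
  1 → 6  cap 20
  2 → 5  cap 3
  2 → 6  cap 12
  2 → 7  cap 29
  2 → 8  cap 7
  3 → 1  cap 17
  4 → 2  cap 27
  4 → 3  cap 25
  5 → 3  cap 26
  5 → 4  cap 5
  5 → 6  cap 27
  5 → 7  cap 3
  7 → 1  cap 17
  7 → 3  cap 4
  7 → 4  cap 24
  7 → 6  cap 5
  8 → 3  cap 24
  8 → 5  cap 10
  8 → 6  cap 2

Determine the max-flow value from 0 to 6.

Maximum flow value: 52

augment #1: 0→2→6 bottleneck 12, total now 12
augment #2: 0→8→6 bottleneck 2, total now 14
augment #3: 0→2→5→6 bottleneck 3, total now 17
augment #4: 0→2→7→6 bottleneck 5, total now 22
augment #5: 0→3→1→6 bottleneck 17, total now 39
augment #6: 0→8→5→6 bottleneck 10, total now 49
augment #7: 0→2→7→1→6 bottleneck 3, total now 52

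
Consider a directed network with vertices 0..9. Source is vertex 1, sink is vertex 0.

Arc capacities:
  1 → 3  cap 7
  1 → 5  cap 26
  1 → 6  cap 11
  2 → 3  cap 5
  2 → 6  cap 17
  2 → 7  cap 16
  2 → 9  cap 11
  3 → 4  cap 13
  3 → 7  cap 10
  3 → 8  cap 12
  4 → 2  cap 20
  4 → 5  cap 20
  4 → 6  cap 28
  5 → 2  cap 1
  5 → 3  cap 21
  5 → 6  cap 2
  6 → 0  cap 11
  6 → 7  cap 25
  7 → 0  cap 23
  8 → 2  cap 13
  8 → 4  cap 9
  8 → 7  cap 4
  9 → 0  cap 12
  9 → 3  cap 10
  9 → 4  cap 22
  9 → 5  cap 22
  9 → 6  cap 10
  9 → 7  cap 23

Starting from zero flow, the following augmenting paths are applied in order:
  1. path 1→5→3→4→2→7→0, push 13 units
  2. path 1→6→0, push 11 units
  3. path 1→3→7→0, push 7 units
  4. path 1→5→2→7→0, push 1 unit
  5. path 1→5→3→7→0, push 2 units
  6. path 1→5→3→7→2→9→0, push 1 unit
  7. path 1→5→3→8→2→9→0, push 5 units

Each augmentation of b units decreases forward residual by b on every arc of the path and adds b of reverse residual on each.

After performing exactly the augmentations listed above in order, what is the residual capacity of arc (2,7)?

after path 1 (1→5→3→4→2→7→0, push 13): res(2,7)=3
after path 2 (1→6→0, push 11): res(2,7)=3
after path 3 (1→3→7→0, push 7): res(2,7)=3
after path 4 (1→5→2→7→0, push 1): res(2,7)=2
after path 5 (1→5→3→7→0, push 2): res(2,7)=2
after path 6 (1→5→3→7→2→9→0, push 1): res(2,7)=3
after path 7 (1→5→3→8→2→9→0, push 5): res(2,7)=3

Residual capacity of (2,7): 3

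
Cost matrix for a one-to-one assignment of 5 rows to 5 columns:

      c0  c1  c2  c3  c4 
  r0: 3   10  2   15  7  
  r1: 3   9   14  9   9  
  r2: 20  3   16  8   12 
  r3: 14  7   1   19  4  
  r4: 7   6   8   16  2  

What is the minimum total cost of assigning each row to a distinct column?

optimal assignment: row0→col0 (cost 3), row1→col3 (cost 9), row2→col1 (cost 3), row3→col2 (cost 1), row4→col4 (cost 2)
total = 3 + 9 + 3 + 1 + 2 = 18

Minimum assignment cost: 18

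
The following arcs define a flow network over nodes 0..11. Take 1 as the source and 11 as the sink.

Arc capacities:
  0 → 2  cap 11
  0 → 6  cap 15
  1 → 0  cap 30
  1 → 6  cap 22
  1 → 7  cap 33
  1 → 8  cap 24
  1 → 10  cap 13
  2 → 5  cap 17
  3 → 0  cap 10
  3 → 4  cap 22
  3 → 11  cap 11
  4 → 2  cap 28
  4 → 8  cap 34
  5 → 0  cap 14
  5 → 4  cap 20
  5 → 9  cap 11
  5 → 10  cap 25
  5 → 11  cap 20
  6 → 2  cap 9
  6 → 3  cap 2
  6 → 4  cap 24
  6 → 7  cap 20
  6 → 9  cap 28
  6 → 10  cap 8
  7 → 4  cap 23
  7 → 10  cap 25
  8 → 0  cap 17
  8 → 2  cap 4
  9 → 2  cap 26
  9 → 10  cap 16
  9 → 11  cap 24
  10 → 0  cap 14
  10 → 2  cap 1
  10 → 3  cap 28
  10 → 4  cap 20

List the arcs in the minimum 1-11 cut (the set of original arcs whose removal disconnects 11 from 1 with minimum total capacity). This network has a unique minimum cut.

augment #1: 1→6→3→11 push 2
augment #2: 1→6→9→11 push 20
augment #3: 1→10→3→11 push 9
augment #4: 1→0→2→5→11 push 11
augment #5: 1→0→6→9→11 push 4
augment #6: 1→8→2→5→11 push 4
augment #7: 1→10→2→5→11 push 1
augment #8: 1→0→6→2→5→11 push 1
max flow = 52; residual-reachable set from 1 gives S-side
cut edges (S→T): {(2,5), (3,11), (9,11)} total cap 52

Min-cut arcs: {(2,5), (3,11), (9,11)} (total capacity 52)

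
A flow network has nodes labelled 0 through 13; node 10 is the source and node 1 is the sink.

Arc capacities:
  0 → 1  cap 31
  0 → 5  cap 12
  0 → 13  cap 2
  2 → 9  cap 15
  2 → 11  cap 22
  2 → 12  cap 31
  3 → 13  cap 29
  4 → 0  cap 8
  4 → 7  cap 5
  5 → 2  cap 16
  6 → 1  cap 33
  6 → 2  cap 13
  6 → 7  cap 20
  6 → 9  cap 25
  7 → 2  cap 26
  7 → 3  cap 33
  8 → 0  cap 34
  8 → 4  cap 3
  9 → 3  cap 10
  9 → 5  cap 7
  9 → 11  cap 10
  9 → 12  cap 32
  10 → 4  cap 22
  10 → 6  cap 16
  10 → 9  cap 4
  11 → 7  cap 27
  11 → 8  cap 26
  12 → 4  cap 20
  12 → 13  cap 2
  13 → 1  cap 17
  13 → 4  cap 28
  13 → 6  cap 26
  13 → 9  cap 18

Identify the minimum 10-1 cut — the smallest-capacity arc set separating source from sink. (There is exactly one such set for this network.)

augment #1: 10→6→1 push 16
augment #2: 10→4→0→1 push 8
augment #3: 10→9→3→13→1 push 4
augment #4: 10→4→7→3→13→1 push 5
max flow = 33; residual-reachable set from 10 gives S-side
cut edges (S→T): {(4,0), (4,7), (10,6), (10,9)} total cap 33

Min-cut arcs: {(4,0), (4,7), (10,6), (10,9)} (total capacity 33)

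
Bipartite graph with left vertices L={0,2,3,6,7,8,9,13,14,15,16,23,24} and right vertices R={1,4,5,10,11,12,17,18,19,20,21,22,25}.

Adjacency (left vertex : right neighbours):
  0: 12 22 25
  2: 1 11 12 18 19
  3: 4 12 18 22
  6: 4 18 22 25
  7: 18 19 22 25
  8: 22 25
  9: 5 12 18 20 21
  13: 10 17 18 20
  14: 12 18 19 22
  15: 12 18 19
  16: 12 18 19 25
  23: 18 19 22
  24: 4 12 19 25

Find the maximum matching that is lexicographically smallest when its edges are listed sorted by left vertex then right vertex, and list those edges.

Lex-smallest maximum matching: {(0,12), (2,1), (3,4), (6,18), (7,19), (8,22), (9,5), (13,10), (16,25)}

|M| = 9 (so the lex-smallest maximum matching has 9 edges)
process left vertices in ascending order; for each, take the smallest-labelled available neighbour that still permits 9 edges overall, or leave it unmatched if none does
lex-smallest matching: {0-12, 2-1, 3-4, 6-18, 7-19, 8-22, 9-5, 13-10, 16-25}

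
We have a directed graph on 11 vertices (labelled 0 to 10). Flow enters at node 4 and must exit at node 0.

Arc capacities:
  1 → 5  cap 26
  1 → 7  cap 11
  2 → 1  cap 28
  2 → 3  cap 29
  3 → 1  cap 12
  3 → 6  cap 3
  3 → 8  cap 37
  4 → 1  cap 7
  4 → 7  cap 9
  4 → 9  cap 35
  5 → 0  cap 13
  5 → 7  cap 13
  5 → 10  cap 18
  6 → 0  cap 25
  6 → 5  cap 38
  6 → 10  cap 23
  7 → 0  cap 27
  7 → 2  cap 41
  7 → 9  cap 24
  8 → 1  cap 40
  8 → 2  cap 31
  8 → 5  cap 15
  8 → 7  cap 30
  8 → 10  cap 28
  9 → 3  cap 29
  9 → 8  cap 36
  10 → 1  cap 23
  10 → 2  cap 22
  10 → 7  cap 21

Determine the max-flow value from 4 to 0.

Maximum flow value: 43

augment #1: 4→7→0 bottleneck 9, total now 9
augment #2: 4→1→5→0 bottleneck 7, total now 16
augment #3: 4→9→3→6→0 bottleneck 3, total now 19
augment #4: 4→9→8→5→0 bottleneck 6, total now 25
augment #5: 4→9→8→7→0 bottleneck 18, total now 43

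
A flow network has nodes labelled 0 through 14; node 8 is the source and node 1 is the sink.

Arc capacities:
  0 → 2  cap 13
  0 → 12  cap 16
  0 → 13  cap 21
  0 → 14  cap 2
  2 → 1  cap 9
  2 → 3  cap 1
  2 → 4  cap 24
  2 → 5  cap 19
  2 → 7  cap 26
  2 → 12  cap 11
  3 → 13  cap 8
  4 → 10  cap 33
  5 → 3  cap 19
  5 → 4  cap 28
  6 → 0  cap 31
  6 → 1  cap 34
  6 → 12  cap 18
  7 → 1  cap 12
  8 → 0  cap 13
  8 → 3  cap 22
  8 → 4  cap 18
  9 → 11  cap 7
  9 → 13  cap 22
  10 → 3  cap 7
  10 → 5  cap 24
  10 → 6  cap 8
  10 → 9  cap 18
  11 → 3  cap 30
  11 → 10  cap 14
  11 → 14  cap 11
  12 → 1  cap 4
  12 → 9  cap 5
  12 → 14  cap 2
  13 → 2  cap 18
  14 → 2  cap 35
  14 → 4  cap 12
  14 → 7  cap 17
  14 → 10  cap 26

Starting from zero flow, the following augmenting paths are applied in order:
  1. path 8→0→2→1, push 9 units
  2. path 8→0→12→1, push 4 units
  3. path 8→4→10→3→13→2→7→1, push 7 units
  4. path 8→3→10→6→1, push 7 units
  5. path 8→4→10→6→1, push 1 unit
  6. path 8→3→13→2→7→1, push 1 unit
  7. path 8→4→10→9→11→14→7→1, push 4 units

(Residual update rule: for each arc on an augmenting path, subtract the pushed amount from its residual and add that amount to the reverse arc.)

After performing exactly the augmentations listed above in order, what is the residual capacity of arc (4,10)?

after path 1 (8→0→2→1, push 9): res(4,10)=33
after path 2 (8→0→12→1, push 4): res(4,10)=33
after path 3 (8→4→10→3→13→2→7→1, push 7): res(4,10)=26
after path 4 (8→3→10→6→1, push 7): res(4,10)=26
after path 5 (8→4→10→6→1, push 1): res(4,10)=25
after path 6 (8→3→13→2→7→1, push 1): res(4,10)=25
after path 7 (8→4→10→9→11→14→7→1, push 4): res(4,10)=21

Residual capacity of (4,10): 21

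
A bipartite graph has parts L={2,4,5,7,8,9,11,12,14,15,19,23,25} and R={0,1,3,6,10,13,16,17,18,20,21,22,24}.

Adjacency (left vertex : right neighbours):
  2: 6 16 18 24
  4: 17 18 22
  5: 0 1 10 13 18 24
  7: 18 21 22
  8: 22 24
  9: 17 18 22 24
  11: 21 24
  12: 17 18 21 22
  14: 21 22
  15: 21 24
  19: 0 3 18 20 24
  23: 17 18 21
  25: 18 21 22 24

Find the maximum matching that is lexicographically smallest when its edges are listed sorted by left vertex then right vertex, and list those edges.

|M| = 8 (so the lex-smallest maximum matching has 8 edges)
process left vertices in ascending order; for each, take the smallest-labelled available neighbour that still permits 8 edges overall, or leave it unmatched if none does
lex-smallest matching: {2-6, 4-17, 5-0, 7-18, 8-22, 9-24, 11-21, 19-3}

Lex-smallest maximum matching: {(2,6), (4,17), (5,0), (7,18), (8,22), (9,24), (11,21), (19,3)}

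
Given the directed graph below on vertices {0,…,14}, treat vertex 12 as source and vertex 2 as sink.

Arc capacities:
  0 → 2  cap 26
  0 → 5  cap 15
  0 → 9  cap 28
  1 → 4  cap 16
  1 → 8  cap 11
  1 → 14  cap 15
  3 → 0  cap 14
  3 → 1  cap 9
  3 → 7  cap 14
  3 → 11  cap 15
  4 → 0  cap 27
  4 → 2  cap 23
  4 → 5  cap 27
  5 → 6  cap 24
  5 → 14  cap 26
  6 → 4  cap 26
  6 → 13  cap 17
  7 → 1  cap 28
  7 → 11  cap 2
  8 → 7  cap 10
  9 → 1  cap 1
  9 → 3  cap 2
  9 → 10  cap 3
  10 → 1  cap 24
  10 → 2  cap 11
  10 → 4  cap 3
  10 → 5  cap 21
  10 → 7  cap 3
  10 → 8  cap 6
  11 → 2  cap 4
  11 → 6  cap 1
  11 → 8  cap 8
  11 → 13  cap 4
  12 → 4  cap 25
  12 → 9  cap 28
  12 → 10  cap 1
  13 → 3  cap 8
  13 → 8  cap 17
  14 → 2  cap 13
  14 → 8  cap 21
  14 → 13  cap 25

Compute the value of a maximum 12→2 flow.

augment #1: 12→4→2 bottleneck 23, total now 23
augment #2: 12→10→2 bottleneck 1, total now 24
augment #3: 12→4→0→2 bottleneck 2, total now 26
augment #4: 12→9→10→2 bottleneck 3, total now 29
augment #5: 12→9→1→14→2 bottleneck 1, total now 30
augment #6: 12→9→3→0→2 bottleneck 2, total now 32

Maximum flow value: 32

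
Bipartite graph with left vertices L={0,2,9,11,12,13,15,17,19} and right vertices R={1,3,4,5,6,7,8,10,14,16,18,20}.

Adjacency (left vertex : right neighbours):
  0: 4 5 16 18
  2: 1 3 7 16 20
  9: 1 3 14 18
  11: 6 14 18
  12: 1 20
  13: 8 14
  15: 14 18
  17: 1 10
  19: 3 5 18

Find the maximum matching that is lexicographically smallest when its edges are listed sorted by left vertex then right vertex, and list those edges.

Lex-smallest maximum matching: {(0,4), (2,1), (9,3), (11,6), (12,20), (13,8), (15,14), (17,10), (19,5)}

|M| = 9 (so the lex-smallest maximum matching has 9 edges)
process left vertices in ascending order; for each, take the smallest-labelled available neighbour that still permits 9 edges overall, or leave it unmatched if none does
lex-smallest matching: {0-4, 2-1, 9-3, 11-6, 12-20, 13-8, 15-14, 17-10, 19-5}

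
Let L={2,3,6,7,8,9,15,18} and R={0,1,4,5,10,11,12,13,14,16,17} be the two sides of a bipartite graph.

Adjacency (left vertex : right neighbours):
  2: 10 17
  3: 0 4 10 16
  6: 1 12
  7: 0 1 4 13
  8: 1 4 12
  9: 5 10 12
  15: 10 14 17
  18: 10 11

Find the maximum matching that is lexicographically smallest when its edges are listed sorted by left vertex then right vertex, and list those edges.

Lex-smallest maximum matching: {(2,10), (3,0), (6,1), (7,4), (8,12), (9,5), (15,14), (18,11)}

|M| = 8 (so the lex-smallest maximum matching has 8 edges)
process left vertices in ascending order; for each, take the smallest-labelled available neighbour that still permits 8 edges overall, or leave it unmatched if none does
lex-smallest matching: {2-10, 3-0, 6-1, 7-4, 8-12, 9-5, 15-14, 18-11}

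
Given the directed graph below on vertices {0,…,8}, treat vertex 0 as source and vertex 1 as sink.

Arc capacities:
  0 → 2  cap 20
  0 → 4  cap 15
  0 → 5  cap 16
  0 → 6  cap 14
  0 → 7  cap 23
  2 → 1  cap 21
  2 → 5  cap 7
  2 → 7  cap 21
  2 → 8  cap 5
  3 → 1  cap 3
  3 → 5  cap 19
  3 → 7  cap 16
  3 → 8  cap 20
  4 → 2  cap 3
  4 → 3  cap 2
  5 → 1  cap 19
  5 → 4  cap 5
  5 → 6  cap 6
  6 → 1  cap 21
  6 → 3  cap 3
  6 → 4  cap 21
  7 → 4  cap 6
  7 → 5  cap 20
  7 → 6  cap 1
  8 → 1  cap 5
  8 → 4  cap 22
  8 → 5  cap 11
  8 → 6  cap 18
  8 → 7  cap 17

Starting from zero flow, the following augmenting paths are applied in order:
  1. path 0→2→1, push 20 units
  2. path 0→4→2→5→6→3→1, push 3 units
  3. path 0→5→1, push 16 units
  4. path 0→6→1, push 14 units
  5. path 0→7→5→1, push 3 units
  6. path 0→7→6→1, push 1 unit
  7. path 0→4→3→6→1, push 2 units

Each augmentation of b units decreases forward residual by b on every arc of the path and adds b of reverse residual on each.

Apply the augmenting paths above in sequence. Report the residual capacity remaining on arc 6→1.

after path 1 (0→2→1, push 20): res(6,1)=21
after path 2 (0→4→2→5→6→3→1, push 3): res(6,1)=21
after path 3 (0→5→1, push 16): res(6,1)=21
after path 4 (0→6→1, push 14): res(6,1)=7
after path 5 (0→7→5→1, push 3): res(6,1)=7
after path 6 (0→7→6→1, push 1): res(6,1)=6
after path 7 (0→4→3→6→1, push 2): res(6,1)=4

Residual capacity of (6,1): 4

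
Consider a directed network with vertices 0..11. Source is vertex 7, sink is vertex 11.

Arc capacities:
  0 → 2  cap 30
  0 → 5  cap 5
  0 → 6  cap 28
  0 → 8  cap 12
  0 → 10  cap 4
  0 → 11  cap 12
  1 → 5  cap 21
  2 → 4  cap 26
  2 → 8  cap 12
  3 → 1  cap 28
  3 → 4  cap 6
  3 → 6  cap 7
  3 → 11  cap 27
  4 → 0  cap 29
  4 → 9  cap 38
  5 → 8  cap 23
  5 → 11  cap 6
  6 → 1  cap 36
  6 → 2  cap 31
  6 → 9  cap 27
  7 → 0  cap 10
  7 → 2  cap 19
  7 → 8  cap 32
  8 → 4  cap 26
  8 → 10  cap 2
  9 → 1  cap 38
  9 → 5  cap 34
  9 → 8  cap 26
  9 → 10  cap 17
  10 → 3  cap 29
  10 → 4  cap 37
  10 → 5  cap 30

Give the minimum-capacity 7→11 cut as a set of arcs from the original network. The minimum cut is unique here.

augment #1: 7→0→11 push 10
augment #2: 7→2→4→0→11 push 2
augment #3: 7→8→10→3→11 push 2
augment #4: 7→2→4→0→5→11 push 5
augment #5: 7→2→4→9→5→11 push 1
augment #6: 7→2→4→0→10→3→11 push 4
augment #7: 7→2→4→9→10→3→11 push 7
augment #8: 7→8→4→9→10→3→11 push 10
max flow = 41; residual-reachable set from 7 gives S-side
cut edges (S→T): {(0,10), (0,11), (5,11), (8,10), (9,10)} total cap 41

Min-cut arcs: {(0,10), (0,11), (5,11), (8,10), (9,10)} (total capacity 41)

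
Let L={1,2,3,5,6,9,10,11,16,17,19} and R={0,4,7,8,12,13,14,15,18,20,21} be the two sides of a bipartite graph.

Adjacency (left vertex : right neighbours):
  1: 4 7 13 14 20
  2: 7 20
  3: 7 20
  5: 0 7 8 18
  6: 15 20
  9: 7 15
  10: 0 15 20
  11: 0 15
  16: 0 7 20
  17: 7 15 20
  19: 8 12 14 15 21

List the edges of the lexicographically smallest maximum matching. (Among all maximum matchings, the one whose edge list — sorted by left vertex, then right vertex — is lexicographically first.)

|M| = 7 (so the lex-smallest maximum matching has 7 edges)
process left vertices in ascending order; for each, take the smallest-labelled available neighbour that still permits 7 edges overall, or leave it unmatched if none does
lex-smallest matching: {1-4, 2-7, 3-20, 5-8, 6-15, 10-0, 19-12}

Lex-smallest maximum matching: {(1,4), (2,7), (3,20), (5,8), (6,15), (10,0), (19,12)}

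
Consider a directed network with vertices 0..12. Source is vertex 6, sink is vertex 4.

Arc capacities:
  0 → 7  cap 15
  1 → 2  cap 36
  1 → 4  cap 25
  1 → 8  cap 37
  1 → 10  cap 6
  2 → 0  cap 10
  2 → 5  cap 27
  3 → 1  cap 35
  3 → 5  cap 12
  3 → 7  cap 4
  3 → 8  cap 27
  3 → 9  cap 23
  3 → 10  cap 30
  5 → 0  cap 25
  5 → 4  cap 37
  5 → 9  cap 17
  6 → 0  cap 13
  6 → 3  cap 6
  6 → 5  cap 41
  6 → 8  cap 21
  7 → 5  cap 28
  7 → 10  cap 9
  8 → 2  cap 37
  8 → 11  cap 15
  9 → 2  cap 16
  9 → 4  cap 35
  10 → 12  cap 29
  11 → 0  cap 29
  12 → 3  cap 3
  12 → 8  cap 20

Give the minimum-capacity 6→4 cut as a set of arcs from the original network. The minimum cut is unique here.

Min-cut arcs: {(5,4), (5,9), (6,3), (12,3)} (total capacity 63)

augment #1: 6→5→4 push 37
augment #2: 6→3→1→4 push 6
augment #3: 6→5→9→4 push 4
augment #4: 6→0→7→5→9→4 push 13
augment #5: 6→8→2→0→7→10→12→3→1→4 push 2
augment #6: 6→8→2→5→7→10→12→3→1→4 push 1
max flow = 63; residual-reachable set from 6 gives S-side
cut edges (S→T): {(5,4), (5,9), (6,3), (12,3)} total cap 63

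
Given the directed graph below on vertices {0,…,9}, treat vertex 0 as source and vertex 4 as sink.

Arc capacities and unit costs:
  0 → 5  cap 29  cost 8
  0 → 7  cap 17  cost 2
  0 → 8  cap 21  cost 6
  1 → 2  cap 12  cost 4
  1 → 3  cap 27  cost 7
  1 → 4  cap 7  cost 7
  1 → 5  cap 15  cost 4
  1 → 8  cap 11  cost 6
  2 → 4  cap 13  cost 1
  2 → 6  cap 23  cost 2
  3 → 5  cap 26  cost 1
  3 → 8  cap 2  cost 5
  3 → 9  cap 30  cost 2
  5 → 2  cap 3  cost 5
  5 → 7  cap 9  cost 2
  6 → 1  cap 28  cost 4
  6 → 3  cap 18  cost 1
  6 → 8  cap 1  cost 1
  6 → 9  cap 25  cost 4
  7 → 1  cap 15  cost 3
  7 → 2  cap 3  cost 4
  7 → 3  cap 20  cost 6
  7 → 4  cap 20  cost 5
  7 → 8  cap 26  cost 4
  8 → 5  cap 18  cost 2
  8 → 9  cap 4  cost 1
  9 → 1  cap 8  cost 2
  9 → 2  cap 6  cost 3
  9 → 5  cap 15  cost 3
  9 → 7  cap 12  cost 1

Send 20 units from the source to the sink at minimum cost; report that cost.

Minimum cost for 20 units: 152

shortest-cost path #1: 0→7→4 push 17 @ unit cost 7 (adds 119)
shortest-cost path #2: 0→8→9→2→4 push 3 @ unit cost 11 (adds 33)
total cost = 152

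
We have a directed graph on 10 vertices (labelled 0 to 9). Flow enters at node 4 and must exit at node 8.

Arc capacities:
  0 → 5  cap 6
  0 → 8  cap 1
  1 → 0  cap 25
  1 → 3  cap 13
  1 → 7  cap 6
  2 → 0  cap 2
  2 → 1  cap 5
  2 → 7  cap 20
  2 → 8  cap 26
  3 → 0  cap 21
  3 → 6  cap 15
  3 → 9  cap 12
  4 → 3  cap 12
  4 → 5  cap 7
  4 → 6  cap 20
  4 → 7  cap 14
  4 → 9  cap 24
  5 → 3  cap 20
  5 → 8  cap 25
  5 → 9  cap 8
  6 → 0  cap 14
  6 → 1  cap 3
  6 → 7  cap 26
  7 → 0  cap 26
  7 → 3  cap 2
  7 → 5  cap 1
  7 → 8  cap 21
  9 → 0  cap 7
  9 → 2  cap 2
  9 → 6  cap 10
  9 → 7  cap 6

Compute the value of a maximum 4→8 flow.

augment #1: 4→5→8 bottleneck 7, total now 7
augment #2: 4→7→8 bottleneck 14, total now 21
augment #3: 4→3→0→8 bottleneck 1, total now 22
augment #4: 4→6→7→8 bottleneck 7, total now 29
augment #5: 4→9→2→8 bottleneck 2, total now 31
augment #6: 4→3→0→5→8 bottleneck 6, total now 37
augment #7: 4→6→7→5→8 bottleneck 1, total now 38

Maximum flow value: 38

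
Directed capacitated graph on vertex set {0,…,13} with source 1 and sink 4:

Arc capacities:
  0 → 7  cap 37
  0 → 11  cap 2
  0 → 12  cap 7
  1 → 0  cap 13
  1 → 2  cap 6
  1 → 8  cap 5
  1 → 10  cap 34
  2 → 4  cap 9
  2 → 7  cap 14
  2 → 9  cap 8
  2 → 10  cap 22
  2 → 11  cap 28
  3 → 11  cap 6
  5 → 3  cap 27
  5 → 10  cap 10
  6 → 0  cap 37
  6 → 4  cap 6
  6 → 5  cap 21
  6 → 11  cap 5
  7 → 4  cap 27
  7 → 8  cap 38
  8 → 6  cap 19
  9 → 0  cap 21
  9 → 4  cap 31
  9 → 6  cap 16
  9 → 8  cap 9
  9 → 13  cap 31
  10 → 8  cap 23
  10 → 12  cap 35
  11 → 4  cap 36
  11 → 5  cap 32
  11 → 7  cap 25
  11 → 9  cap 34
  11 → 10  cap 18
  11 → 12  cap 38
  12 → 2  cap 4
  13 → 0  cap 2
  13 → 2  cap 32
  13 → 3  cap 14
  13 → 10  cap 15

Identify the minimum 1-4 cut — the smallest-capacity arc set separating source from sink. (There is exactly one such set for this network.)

augment #1: 1→2→4 push 6
augment #2: 1→0→7→4 push 13
augment #3: 1→8→6→4 push 5
augment #4: 1→10→8→6→4 push 1
augment #5: 1→10→12→2→4 push 3
augment #6: 1→10→8→6→11→4 push 5
augment #7: 1→10→12→2→7→4 push 1
augment #8: 1→10→8→6→0→7→4 push 8
max flow = 42; residual-reachable set from 1 gives S-side
cut edges (S→T): {(1,0), (1,2), (8,6), (12,2)} total cap 42

Min-cut arcs: {(1,0), (1,2), (8,6), (12,2)} (total capacity 42)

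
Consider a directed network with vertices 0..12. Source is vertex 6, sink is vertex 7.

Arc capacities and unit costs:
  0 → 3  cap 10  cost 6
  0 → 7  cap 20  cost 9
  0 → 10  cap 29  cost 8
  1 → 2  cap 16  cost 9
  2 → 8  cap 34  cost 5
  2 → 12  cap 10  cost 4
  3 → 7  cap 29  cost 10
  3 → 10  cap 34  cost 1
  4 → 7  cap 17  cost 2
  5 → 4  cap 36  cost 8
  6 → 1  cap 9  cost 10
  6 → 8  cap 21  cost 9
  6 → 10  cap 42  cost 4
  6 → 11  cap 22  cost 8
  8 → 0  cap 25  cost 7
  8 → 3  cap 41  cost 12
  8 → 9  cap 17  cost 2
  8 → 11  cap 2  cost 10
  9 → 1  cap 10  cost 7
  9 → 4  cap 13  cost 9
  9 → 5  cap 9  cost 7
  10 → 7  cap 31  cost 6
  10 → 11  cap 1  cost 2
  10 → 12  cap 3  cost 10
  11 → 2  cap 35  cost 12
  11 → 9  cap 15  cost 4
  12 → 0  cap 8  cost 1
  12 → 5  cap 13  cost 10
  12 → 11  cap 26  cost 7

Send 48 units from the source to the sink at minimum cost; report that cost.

shortest-cost path #1: 6→10→7 push 31 @ unit cost 10 (adds 310)
shortest-cost path #2: 6→10→11→9→4→7 push 1 @ unit cost 21 (adds 21)
shortest-cost path #3: 6→8→9→4→7 push 12 @ unit cost 22 (adds 264)
shortest-cost path #4: 6→10→12→0→7 push 3 @ unit cost 24 (adds 72)
shortest-cost path #5: 6→8→0→7 push 1 @ unit cost 25 (adds 25)
total cost = 692

Minimum cost for 48 units: 692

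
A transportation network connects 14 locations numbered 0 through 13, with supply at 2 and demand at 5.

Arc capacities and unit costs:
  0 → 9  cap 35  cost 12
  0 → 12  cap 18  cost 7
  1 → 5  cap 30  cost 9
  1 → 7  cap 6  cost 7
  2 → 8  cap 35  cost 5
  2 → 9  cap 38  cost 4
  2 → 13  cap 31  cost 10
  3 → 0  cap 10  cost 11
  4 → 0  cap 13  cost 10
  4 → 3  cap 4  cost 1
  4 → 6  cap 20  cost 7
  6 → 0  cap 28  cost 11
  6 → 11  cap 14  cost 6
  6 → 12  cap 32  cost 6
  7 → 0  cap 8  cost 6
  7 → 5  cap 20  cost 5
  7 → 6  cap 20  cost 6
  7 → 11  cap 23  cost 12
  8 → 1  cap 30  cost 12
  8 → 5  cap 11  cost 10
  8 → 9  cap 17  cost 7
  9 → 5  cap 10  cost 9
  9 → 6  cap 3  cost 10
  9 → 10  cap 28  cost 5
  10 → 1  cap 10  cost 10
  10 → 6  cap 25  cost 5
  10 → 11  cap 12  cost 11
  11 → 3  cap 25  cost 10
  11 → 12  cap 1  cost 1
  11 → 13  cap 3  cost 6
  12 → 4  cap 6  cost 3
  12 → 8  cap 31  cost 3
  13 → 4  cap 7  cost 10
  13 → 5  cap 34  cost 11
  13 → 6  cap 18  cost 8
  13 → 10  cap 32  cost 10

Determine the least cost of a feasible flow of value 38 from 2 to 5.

shortest-cost path #1: 2→9→5 push 10 @ unit cost 13 (adds 130)
shortest-cost path #2: 2→8→5 push 11 @ unit cost 15 (adds 165)
shortest-cost path #3: 2→13→5 push 17 @ unit cost 21 (adds 357)
total cost = 652

Minimum cost for 38 units: 652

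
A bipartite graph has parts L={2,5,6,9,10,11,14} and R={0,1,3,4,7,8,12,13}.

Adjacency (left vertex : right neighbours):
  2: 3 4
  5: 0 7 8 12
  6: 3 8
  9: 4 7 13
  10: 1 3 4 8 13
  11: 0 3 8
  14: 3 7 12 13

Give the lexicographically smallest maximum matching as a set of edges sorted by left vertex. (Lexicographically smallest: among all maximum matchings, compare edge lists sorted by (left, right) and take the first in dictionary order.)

Lex-smallest maximum matching: {(2,3), (5,7), (6,8), (9,4), (10,1), (11,0), (14,12)}

|M| = 7 (so the lex-smallest maximum matching has 7 edges)
process left vertices in ascending order; for each, take the smallest-labelled available neighbour that still permits 7 edges overall, or leave it unmatched if none does
lex-smallest matching: {2-3, 5-7, 6-8, 9-4, 10-1, 11-0, 14-12}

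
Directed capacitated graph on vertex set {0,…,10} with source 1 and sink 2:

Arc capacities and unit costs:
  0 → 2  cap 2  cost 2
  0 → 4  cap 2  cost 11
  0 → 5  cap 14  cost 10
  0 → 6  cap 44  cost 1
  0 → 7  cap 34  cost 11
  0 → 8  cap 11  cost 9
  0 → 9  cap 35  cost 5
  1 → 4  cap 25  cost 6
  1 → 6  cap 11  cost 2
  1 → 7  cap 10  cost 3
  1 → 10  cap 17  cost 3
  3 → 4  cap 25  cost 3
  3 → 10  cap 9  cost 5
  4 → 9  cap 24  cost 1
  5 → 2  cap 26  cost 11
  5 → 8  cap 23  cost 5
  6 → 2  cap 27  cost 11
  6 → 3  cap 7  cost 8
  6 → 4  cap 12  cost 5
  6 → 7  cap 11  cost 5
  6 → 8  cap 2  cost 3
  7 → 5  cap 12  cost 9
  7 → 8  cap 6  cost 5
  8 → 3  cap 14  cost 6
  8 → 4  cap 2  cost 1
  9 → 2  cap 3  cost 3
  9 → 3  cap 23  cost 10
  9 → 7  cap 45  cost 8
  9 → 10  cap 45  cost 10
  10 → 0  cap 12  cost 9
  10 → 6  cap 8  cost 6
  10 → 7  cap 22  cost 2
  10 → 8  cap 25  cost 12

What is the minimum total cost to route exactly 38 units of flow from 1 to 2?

Minimum cost for 38 units: 687

shortest-cost path #1: 1→4→9→2 push 3 @ unit cost 10 (adds 30)
shortest-cost path #2: 1→6→2 push 11 @ unit cost 13 (adds 143)
shortest-cost path #3: 1→10→0→2 push 2 @ unit cost 14 (adds 28)
shortest-cost path #4: 1→10→6→2 push 8 @ unit cost 20 (adds 160)
shortest-cost path #5: 1→7→5→2 push 10 @ unit cost 23 (adds 230)
shortest-cost path #6: 1→10→0→6→2 push 4 @ unit cost 24 (adds 96)
total cost = 687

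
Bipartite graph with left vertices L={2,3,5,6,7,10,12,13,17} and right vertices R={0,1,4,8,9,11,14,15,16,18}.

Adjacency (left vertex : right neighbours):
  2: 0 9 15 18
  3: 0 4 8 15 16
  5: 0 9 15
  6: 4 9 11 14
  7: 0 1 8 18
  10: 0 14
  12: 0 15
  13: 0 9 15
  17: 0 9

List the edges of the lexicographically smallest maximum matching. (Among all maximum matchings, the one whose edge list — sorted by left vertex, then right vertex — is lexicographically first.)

Lex-smallest maximum matching: {(2,18), (3,4), (5,0), (6,11), (7,1), (10,14), (12,15), (13,9)}

|M| = 8 (so the lex-smallest maximum matching has 8 edges)
process left vertices in ascending order; for each, take the smallest-labelled available neighbour that still permits 8 edges overall, or leave it unmatched if none does
lex-smallest matching: {2-18, 3-4, 5-0, 6-11, 7-1, 10-14, 12-15, 13-9}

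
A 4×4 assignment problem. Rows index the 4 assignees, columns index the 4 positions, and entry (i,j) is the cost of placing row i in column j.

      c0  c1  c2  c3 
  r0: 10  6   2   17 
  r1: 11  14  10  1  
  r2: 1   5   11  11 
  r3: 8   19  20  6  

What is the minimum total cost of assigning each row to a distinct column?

Minimum assignment cost: 16

optimal assignment: row0→col2 (cost 2), row1→col3 (cost 1), row2→col1 (cost 5), row3→col0 (cost 8)
total = 2 + 1 + 5 + 8 = 16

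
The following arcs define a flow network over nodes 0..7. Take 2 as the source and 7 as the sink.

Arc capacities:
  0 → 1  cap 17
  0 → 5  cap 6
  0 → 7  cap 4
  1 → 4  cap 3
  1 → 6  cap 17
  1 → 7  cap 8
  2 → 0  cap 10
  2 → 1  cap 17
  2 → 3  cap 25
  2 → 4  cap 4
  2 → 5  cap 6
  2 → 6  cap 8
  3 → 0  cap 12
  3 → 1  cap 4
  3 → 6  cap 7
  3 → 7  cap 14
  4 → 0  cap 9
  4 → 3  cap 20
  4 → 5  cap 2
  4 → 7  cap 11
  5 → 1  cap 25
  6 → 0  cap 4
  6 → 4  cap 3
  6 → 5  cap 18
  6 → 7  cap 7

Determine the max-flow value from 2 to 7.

Maximum flow value: 43

augment #1: 2→0→7 bottleneck 4, total now 4
augment #2: 2→1→7 bottleneck 8, total now 12
augment #3: 2→3→7 bottleneck 14, total now 26
augment #4: 2→4→7 bottleneck 4, total now 30
augment #5: 2→6→7 bottleneck 7, total now 37
augment #6: 2→1→4→7 bottleneck 3, total now 40
augment #7: 2→6→4→7 bottleneck 1, total now 41
augment #8: 2→1→6→4→7 bottleneck 2, total now 43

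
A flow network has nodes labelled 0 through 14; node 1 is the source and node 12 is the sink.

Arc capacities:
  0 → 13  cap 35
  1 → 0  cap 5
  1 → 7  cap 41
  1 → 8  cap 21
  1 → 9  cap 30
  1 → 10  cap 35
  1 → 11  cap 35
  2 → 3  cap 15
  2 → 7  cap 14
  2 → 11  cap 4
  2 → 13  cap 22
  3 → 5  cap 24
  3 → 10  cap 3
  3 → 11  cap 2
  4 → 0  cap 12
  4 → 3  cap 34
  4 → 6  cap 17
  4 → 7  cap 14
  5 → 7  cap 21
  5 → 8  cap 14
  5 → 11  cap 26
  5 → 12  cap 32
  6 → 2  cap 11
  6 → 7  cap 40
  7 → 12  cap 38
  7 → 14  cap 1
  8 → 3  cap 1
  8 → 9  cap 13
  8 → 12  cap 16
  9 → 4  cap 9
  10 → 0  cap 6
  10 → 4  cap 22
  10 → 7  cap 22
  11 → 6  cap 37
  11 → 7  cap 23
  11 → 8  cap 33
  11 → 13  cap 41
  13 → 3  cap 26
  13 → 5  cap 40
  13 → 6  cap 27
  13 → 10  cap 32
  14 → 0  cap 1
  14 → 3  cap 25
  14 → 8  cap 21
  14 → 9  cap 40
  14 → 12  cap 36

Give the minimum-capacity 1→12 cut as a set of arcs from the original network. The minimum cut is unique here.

Min-cut arcs: {(5,12), (7,12), (7,14), (8,12)} (total capacity 87)

augment #1: 1→7→12 push 38
augment #2: 1→8→12 push 16
augment #3: 1→7→14→12 push 1
augment #4: 1→0→13→5→12 push 5
augment #5: 1→8→3→5→12 push 1
augment #6: 1→11→13→5→12 push 26
max flow = 87; residual-reachable set from 1 gives S-side
cut edges (S→T): {(5,12), (7,12), (7,14), (8,12)} total cap 87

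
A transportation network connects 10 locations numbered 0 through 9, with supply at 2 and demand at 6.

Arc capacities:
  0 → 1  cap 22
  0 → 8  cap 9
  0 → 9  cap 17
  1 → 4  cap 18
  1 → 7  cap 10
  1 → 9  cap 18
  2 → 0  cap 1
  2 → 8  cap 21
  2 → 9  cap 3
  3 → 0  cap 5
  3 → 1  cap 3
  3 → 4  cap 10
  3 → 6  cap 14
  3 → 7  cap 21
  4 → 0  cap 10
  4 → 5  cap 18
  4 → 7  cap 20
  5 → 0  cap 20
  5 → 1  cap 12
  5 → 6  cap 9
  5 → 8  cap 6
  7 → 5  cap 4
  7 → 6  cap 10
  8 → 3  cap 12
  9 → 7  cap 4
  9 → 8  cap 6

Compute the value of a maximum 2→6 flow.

augment #1: 2→8→3→6 bottleneck 12, total now 12
augment #2: 2→9→7→6 bottleneck 3, total now 15
augment #3: 2→0→1→7→6 bottleneck 1, total now 16

Maximum flow value: 16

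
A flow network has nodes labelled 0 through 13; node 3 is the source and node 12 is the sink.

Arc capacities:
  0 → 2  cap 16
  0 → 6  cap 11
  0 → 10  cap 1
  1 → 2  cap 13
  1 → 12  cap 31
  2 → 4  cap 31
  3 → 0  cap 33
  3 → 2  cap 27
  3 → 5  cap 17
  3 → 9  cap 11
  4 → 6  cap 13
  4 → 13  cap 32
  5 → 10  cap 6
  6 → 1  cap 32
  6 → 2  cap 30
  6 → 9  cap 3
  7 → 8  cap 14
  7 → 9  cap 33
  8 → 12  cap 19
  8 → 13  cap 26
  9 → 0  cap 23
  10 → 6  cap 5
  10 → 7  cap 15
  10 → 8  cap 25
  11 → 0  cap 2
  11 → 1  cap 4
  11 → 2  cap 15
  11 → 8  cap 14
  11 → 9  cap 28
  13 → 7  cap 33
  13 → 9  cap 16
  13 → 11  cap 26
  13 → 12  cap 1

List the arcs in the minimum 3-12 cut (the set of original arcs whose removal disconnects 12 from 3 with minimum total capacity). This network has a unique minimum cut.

augment #1: 3→0→6→1→12 push 11
augment #2: 3→0→10→8→12 push 1
augment #3: 3→2→4→13→12 push 1
augment #4: 3→5→10→8→12 push 6
augment #5: 3→2→4→6→1→12 push 13
augment #6: 3→2→4→13→7→8→12 push 12
augment #7: 3→2→4→13→11→1→12 push 1
augment #8: 3→0→2→4→13→11→1→12 push 3
augment #9: 3→0→2→4→13→7→8→10→6→1→12 push 1
max flow = 49; residual-reachable set from 3 gives S-side
cut edges (S→T): {(0,6), (0,10), (2,4), (5,10)} total cap 49

Min-cut arcs: {(0,6), (0,10), (2,4), (5,10)} (total capacity 49)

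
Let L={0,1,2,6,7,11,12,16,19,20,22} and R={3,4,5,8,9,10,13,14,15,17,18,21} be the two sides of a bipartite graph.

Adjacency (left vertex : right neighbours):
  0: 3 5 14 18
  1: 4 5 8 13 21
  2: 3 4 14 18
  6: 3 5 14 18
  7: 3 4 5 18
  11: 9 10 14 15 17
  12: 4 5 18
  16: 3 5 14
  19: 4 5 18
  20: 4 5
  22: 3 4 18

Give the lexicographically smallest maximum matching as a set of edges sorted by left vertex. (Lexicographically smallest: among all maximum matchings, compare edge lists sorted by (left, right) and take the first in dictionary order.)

|M| = 7 (so the lex-smallest maximum matching has 7 edges)
process left vertices in ascending order; for each, take the smallest-labelled available neighbour that still permits 7 edges overall, or leave it unmatched if none does
lex-smallest matching: {0-3, 1-8, 2-4, 6-5, 7-18, 11-9, 16-14}

Lex-smallest maximum matching: {(0,3), (1,8), (2,4), (6,5), (7,18), (11,9), (16,14)}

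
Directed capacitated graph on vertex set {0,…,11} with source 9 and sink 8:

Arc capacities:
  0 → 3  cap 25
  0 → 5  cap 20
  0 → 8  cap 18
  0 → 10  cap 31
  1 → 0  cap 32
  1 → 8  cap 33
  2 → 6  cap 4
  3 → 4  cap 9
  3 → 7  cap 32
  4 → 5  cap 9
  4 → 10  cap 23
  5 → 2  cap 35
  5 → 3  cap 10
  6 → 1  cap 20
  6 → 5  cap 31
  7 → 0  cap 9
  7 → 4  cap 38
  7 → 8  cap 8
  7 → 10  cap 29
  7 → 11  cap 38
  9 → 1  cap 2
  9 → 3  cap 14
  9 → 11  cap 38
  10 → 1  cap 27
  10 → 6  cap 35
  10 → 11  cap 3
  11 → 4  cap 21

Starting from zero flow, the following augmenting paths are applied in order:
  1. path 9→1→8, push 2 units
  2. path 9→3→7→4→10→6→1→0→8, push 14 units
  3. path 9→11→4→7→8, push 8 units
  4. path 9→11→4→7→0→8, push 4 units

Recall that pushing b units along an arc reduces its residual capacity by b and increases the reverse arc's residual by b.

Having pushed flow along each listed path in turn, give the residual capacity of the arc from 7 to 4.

after path 1 (9→1→8, push 2): res(7,4)=38
after path 2 (9→3→7→4→10→6→1→0→8, push 14): res(7,4)=24
after path 3 (9→11→4→7→8, push 8): res(7,4)=32
after path 4 (9→11→4→7→0→8, push 4): res(7,4)=36

Residual capacity of (7,4): 36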